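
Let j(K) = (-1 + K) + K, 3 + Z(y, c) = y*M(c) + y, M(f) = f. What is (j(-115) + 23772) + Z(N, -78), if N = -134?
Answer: 33856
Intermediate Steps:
Z(y, c) = -3 + y + c*y (Z(y, c) = -3 + (y*c + y) = -3 + (c*y + y) = -3 + (y + c*y) = -3 + y + c*y)
j(K) = -1 + 2*K
(j(-115) + 23772) + Z(N, -78) = ((-1 + 2*(-115)) + 23772) + (-3 - 134 - 78*(-134)) = ((-1 - 230) + 23772) + (-3 - 134 + 10452) = (-231 + 23772) + 10315 = 23541 + 10315 = 33856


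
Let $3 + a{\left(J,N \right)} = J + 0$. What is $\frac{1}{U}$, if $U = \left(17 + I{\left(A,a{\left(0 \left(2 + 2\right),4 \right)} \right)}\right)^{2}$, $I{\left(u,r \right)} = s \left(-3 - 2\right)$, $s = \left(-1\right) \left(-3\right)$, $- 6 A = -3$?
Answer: $\frac{1}{4} \approx 0.25$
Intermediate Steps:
$A = \frac{1}{2}$ ($A = \left(- \frac{1}{6}\right) \left(-3\right) = \frac{1}{2} \approx 0.5$)
$s = 3$
$a{\left(J,N \right)} = -3 + J$ ($a{\left(J,N \right)} = -3 + \left(J + 0\right) = -3 + J$)
$I{\left(u,r \right)} = -15$ ($I{\left(u,r \right)} = 3 \left(-3 - 2\right) = 3 \left(-5\right) = -15$)
$U = 4$ ($U = \left(17 - 15\right)^{2} = 2^{2} = 4$)
$\frac{1}{U} = \frac{1}{4}$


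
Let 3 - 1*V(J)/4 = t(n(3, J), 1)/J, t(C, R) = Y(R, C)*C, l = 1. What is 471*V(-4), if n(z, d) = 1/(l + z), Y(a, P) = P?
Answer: 90903/16 ≈ 5681.4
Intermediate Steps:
n(z, d) = 1/(1 + z)
t(C, R) = C² (t(C, R) = C*C = C²)
V(J) = 12 - 1/(4*J) (V(J) = 12 - 4*(1/(1 + 3))²/J = 12 - 4*(1/4)²/J = 12 - 4*(¼)²/J = 12 - 1/(4*J))
471*V(-4) = 471*(12 - ¼/(-4)) = 471*(12 - ¼*(-¼)) = 471*(12 + 1/16) = 471*(193/16) = 90903/16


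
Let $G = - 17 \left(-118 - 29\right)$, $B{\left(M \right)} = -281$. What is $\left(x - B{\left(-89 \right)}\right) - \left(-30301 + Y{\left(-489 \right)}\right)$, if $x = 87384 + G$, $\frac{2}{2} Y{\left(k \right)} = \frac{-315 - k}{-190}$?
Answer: $\frac{11444262}{95} \approx 1.2047 \cdot 10^{5}$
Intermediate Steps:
$Y{\left(k \right)} = \frac{63}{38} + \frac{k}{190}$ ($Y{\left(k \right)} = \frac{-315 - k}{-190} = \left(-315 - k\right) \left(- \frac{1}{190}\right) = \frac{63}{38} + \frac{k}{190}$)
$G = 2499$ ($G = \left(-17\right) \left(-147\right) = 2499$)
$x = 89883$ ($x = 87384 + 2499 = 89883$)
$\left(x - B{\left(-89 \right)}\right) - \left(-30301 + Y{\left(-489 \right)}\right) = \left(89883 - -281\right) + \left(30301 - \left(\frac{63}{38} + \frac{1}{190} \left(-489\right)\right)\right) = \left(89883 + 281\right) + \left(30301 - \left(\frac{63}{38} - \frac{489}{190}\right)\right) = 90164 + \left(30301 - - \frac{87}{95}\right) = 90164 + \left(30301 + \frac{87}{95}\right) = 90164 + \frac{2878682}{95} = \frac{11444262}{95}$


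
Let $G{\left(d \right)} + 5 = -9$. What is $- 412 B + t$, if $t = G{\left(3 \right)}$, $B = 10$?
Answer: $-4134$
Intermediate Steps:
$G{\left(d \right)} = -14$ ($G{\left(d \right)} = -5 - 9 = -14$)
$t = -14$
$- 412 B + t = \left(-412\right) 10 - 14 = -4120 - 14 = -4134$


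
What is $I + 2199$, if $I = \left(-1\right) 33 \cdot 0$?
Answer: $2199$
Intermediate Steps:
$I = 0$ ($I = \left(-33\right) 0 = 0$)
$I + 2199 = 0 + 2199 = 2199$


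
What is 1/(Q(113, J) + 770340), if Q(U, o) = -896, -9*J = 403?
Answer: 1/769444 ≈ 1.2996e-6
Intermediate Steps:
J = -403/9 (J = -1/9*403 = -403/9 ≈ -44.778)
1/(Q(113, J) + 770340) = 1/(-896 + 770340) = 1/769444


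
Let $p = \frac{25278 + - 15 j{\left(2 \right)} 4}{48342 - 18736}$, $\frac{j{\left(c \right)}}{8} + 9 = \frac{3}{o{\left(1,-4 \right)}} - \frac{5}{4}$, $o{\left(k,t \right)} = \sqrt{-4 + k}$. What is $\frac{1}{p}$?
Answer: $\frac{74503499}{76050867} - \frac{1184240 i \sqrt{3}}{76050867} \approx 0.97965 - 0.026971 i$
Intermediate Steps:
$j{\left(c \right)} = -82 - 8 i \sqrt{3}$ ($j{\left(c \right)} = -72 + 8 \left(\frac{3}{\sqrt{-4 + 1}} - \frac{5}{4}\right) = -72 + 8 \left(\frac{3}{\sqrt{-3}} - \frac{5}{4}\right) = -72 + 8 \left(\frac{3}{i \sqrt{3}} - \frac{5}{4}\right) = -72 + 8 \left(3 \left(- \frac{i \sqrt{3}}{3}\right) - \frac{5}{4}\right) = -72 + 8 \left(- i \sqrt{3} - \frac{5}{4}\right) = -72 + 8 \left(- \frac{5}{4} - i \sqrt{3}\right) = -72 - \left(10 + 8 i \sqrt{3}\right) = -82 - 8 i \sqrt{3}$)
$p = \frac{15099}{14803} + \frac{240 i \sqrt{3}}{14803}$ ($p = \frac{25278 + - 15 \left(-82 - 8 i \sqrt{3}\right) 4}{48342 - 18736} = \frac{25278 + \left(1230 + 120 i \sqrt{3}\right) 4}{29606} = \left(25278 + \left(4920 + 480 i \sqrt{3}\right)\right) \frac{1}{29606} = \left(30198 + 480 i \sqrt{3}\right) \frac{1}{29606} = \frac{15099}{14803} + \frac{240 i \sqrt{3}}{14803} \approx 1.02 + 0.028082 i$)
$\frac{1}{p} = \frac{1}{\frac{15099}{14803} + \frac{240 i \sqrt{3}}{14803}}$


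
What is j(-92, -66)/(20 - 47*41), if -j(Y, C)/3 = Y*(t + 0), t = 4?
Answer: -1104/1907 ≈ -0.57892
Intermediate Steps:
j(Y, C) = -12*Y (j(Y, C) = -3*Y*(4 + 0) = -3*Y*4 = -12*Y)
j(-92, -66)/(20 - 47*41) = (-12*(-92))/(20 - 47*41) = 1104/(20 - 1927) = 1104/(-1907) = 1104*(-1/1907) = -1104/1907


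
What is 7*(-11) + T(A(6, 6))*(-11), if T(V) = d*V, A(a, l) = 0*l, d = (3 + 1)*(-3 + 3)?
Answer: -77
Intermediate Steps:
d = 0 (d = 4*0 = 0)
A(a, l) = 0
T(V) = 0 (T(V) = 0*V = 0)
7*(-11) + T(A(6, 6))*(-11) = 7*(-11) + 0*(-11) = -77 + 0 = -77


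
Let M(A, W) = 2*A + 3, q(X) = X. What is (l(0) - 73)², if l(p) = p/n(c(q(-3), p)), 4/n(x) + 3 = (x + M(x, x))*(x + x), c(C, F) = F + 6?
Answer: 5329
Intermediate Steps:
c(C, F) = 6 + F
M(A, W) = 3 + 2*A
n(x) = 4/(-3 + 2*x*(3 + 3*x)) (n(x) = 4/(-3 + (x + (3 + 2*x))*(x + x)) = 4/(-3 + (3 + 3*x)*(2*x)) = 4/(-3 + 2*x*(3 + 3*x)))
l(p) = p*(33/4 + 3*p/2 + 3*(6 + p)²/2) (l(p) = p/((4/(3*(-1 + 2*(6 + p) + 2*(6 + p)²)))) = p/((4/(3*(-1 + (12 + 2*p) + 2*(6 + p)²)))) = p/((4/(3*(11 + 2*p + 2*(6 + p)²)))) = p*(33/4 + 3*p/2 + 3*(6 + p)²/2))
(l(0) - 73)² = ((¾)*0*(83 + 2*0² + 26*0) - 73)² = ((¾)*0*(83 + 2*0 + 0) - 73)² = ((¾)*0*(83 + 0 + 0) - 73)² = ((¾)*0*83 - 73)² = (0 - 73)² = (-73)² = 5329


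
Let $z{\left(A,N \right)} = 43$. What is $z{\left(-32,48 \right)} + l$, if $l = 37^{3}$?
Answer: $50696$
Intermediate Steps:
$l = 50653$
$z{\left(-32,48 \right)} + l = 43 + 50653 = 50696$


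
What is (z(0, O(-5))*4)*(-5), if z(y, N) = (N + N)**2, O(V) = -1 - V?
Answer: -1280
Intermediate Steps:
z(y, N) = 4*N**2 (z(y, N) = (2*N)**2 = 4*N**2)
(z(0, O(-5))*4)*(-5) = ((4*(-1 - 1*(-5))**2)*4)*(-5) = ((4*(-1 + 5)**2)*4)*(-5) = ((4*4**2)*4)*(-5) = ((4*16)*4)*(-5) = (64*4)*(-5) = 256*(-5) = -1280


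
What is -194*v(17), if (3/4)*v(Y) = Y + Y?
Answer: -26384/3 ≈ -8794.7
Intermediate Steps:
v(Y) = 8*Y/3 (v(Y) = 4*(Y + Y)/3 = 4*(2*Y)/3 = 8*Y/3)
-194*v(17) = -1552*17/3 = -194*136/3 = -26384/3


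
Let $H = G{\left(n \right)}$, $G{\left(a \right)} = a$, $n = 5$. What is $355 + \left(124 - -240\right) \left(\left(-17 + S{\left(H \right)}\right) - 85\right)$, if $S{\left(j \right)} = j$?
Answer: $-34953$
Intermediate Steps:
$H = 5$
$355 + \left(124 - -240\right) \left(\left(-17 + S{\left(H \right)}\right) - 85\right) = 355 + \left(124 - -240\right) \left(\left(-17 + 5\right) - 85\right) = 355 + \left(124 + 240\right) \left(-12 - 85\right) = 355 + 364 \left(-97\right) = 355 - 35308 = -34953$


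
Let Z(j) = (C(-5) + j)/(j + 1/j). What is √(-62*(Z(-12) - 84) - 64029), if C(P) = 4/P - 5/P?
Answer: I*√1237984509/145 ≈ 242.66*I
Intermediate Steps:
C(P) = -1/P
Z(j) = (⅕ + j)/(j + 1/j) (Z(j) = (-1/(-5) + j)/(j + 1/j) = (-1*(-⅕) + j)/(j + 1/j) = (⅕ + j)/(j + 1/j))
√(-62*(Z(-12) - 84) - 64029) = √(-62*((⅕)*(-12)*(1 + 5*(-12))/(1 + (-12)²) - 84) - 64029) = √(-62*((⅕)*(-12)*(1 - 60)/(1 + 144) - 84) - 64029) = √(-62*((⅕)*(-12)*(-59)/145 - 84) - 64029) = √(-62*((⅕)*(-12)*(1/145)*(-59) - 84) - 64029) = √(-62*(708/725 - 84) - 64029) = √(-62*(-60192/725) - 64029) = √(3731904/725 - 64029) = √(-42689121/725) = I*√1237984509/145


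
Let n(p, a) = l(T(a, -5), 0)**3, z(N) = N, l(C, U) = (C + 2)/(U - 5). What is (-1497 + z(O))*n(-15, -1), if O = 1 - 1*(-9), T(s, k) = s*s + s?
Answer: 11896/125 ≈ 95.168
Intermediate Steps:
T(s, k) = s + s**2 (T(s, k) = s**2 + s = s + s**2)
O = 10 (O = 1 + 9 = 10)
l(C, U) = (2 + C)/(-5 + U)
n(p, a) = (-2/5 - a*(1 + a)/5)**3 (n(p, a) = ((2 + a*(1 + a))/(-5 + 0))**3 = ((2 + a*(1 + a))/(-5))**3 = (-(2 + a*(1 + a))/5)**3 = (-2/5 - a*(1 + a)/5)**3)
(-1497 + z(O))*n(-15, -1) = (-1497 + 10)*((-2 - 1*(-1)*(1 - 1))**3/125) = -1487*(-2 - 1*(-1)*0)**3/125 = -1487*(-2 + 0)**3/125 = -1487*(-2)**3/125 = -1487*(-8)/125 = -1487*(-8/125) = 11896/125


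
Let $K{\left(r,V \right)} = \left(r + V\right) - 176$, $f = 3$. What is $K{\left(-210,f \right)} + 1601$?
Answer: $1218$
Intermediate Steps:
$K{\left(r,V \right)} = -176 + V + r$ ($K{\left(r,V \right)} = \left(V + r\right) - 176 = -176 + V + r$)
$K{\left(-210,f \right)} + 1601 = \left(-176 + 3 - 210\right) + 1601 = -383 + 1601 = 1218$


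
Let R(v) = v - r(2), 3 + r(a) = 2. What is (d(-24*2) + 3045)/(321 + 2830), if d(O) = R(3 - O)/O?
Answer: 36527/37812 ≈ 0.96602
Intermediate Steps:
r(a) = -1 (r(a) = -3 + 2 = -1)
R(v) = 1 + v (R(v) = v - 1*(-1) = v + 1 = 1 + v)
d(O) = (4 - O)/O (d(O) = (1 + (3 - O))/O = (4 - O)/O)
(d(-24*2) + 3045)/(321 + 2830) = ((4 - (-24)*2)/((-24*2)) + 3045)/(321 + 2830) = ((4 - 1*(-48))/(-48) + 3045)/3151 = (-(4 + 48)/48 + 3045)*(1/3151) = (-1/48*52 + 3045)*(1/3151) = (-13/12 + 3045)*(1/3151) = (36527/12)*(1/3151) = 36527/37812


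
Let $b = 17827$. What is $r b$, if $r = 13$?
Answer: $231751$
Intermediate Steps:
$r b = 13 \cdot 17827 = 231751$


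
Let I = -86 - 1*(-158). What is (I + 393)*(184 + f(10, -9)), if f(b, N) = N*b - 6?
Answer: 40920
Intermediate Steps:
f(b, N) = -6 + N*b
I = 72 (I = -86 + 158 = 72)
(I + 393)*(184 + f(10, -9)) = (72 + 393)*(184 + (-6 - 9*10)) = 465*(184 + (-6 - 90)) = 465*(184 - 96) = 465*88 = 40920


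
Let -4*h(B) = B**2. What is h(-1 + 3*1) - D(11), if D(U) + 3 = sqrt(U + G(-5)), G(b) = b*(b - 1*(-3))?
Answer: 2 - sqrt(21) ≈ -2.5826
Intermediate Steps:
G(b) = b*(3 + b) (G(b) = b*(b + 3) = b*(3 + b))
h(B) = -B**2/4
D(U) = -3 + sqrt(10 + U) (D(U) = -3 + sqrt(U - 5*(3 - 5)) = -3 + sqrt(U - 5*(-2)) = -3 + sqrt(U + 10) = -3 + sqrt(10 + U))
h(-1 + 3*1) - D(11) = -(-1 + 3*1)**2/4 - (-3 + sqrt(10 + 11)) = -(-1 + 3)**2/4 - (-3 + sqrt(21)) = -1/4*2**2 + (3 - sqrt(21)) = -1/4*4 + (3 - sqrt(21)) = -1 + (3 - sqrt(21)) = 2 - sqrt(21)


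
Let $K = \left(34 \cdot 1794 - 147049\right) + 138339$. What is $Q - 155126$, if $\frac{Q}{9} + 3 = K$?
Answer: $315421$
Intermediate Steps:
$K = 52286$ ($K = \left(60996 - 147049\right) + 138339 = -86053 + 138339 = 52286$)
$Q = 470547$ ($Q = -27 + 9 \cdot 52286 = -27 + 470574 = 470547$)
$Q - 155126 = 470547 - 155126 = 315421$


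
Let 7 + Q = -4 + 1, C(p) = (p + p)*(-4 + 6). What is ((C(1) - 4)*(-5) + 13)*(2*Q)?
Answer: -260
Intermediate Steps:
C(p) = 4*p (C(p) = (2*p)*2 = 4*p)
Q = -10 (Q = -7 + (-4 + 1) = -7 - 3 = -10)
((C(1) - 4)*(-5) + 13)*(2*Q) = ((4*1 - 4)*(-5) + 13)*(2*(-10)) = ((4 - 4)*(-5) + 13)*(-20) = (0*(-5) + 13)*(-20) = (0 + 13)*(-20) = 13*(-20) = -260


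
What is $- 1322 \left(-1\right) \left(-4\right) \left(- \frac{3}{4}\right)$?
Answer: $3966$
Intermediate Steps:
$- 1322 \left(-1\right) \left(-4\right) \left(- \frac{3}{4}\right) = - 1322 \cdot 4 \left(\left(-3\right) \frac{1}{4}\right) = - 1322 \cdot 4 \left(- \frac{3}{4}\right) = \left(-1322\right) \left(-3\right) = 3966$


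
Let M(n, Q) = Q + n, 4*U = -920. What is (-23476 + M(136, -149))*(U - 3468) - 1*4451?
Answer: 86857871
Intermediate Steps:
U = -230 (U = (1/4)*(-920) = -230)
(-23476 + M(136, -149))*(U - 3468) - 1*4451 = (-23476 + (-149 + 136))*(-230 - 3468) - 1*4451 = (-23476 - 13)*(-3698) - 4451 = -23489*(-3698) - 4451 = 86862322 - 4451 = 86857871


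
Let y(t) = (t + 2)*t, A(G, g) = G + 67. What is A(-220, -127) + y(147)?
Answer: 21750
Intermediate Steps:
A(G, g) = 67 + G
y(t) = t*(2 + t) (y(t) = (2 + t)*t = t*(2 + t))
A(-220, -127) + y(147) = (67 - 220) + 147*(2 + 147) = -153 + 147*149 = -153 + 21903 = 21750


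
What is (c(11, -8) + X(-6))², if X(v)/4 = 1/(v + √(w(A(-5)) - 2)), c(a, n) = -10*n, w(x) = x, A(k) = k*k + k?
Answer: 18568/3 - 944*√2/9 ≈ 6041.0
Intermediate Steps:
A(k) = k + k² (A(k) = k² + k = k + k²)
X(v) = 4/(v + 3*√2) (X(v) = 4/(v + √(-5*(1 - 5) - 2)) = 4/(v + √(-5*(-4) - 2)) = 4/(v + √(20 - 2)) = 4/(v + √18) = 4/(v + 3*√2))
(c(11, -8) + X(-6))² = (-10*(-8) + 4/(-6 + 3*√2))² = (80 + 4/(-6 + 3*√2))²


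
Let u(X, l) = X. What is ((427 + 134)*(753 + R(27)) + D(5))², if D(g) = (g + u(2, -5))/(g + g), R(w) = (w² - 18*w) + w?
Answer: 32936545687369/100 ≈ 3.2937e+11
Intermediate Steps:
R(w) = w² - 17*w
D(g) = (2 + g)/(2*g) (D(g) = (g + 2)/(g + g) = (2 + g)/((2*g)) = (2 + g)*(1/(2*g)) = (2 + g)/(2*g))
((427 + 134)*(753 + R(27)) + D(5))² = ((427 + 134)*(753 + 27*(-17 + 27)) + (½)*(2 + 5)/5)² = (561*(753 + 27*10) + (½)*(⅕)*7)² = (561*(753 + 270) + 7/10)² = (561*1023 + 7/10)² = (573903 + 7/10)² = (5739037/10)² = 32936545687369/100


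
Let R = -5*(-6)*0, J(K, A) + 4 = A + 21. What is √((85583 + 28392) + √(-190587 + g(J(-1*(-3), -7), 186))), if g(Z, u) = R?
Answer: √(113975 + I*√190587) ≈ 337.6 + 0.6466*I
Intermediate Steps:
J(K, A) = 17 + A (J(K, A) = -4 + (A + 21) = -4 + (21 + A) = 17 + A)
R = 0 (R = 30*0 = 0)
g(Z, u) = 0
√((85583 + 28392) + √(-190587 + g(J(-1*(-3), -7), 186))) = √((85583 + 28392) + √(-190587 + 0)) = √(113975 + √(-190587)) = √(113975 + I*√190587)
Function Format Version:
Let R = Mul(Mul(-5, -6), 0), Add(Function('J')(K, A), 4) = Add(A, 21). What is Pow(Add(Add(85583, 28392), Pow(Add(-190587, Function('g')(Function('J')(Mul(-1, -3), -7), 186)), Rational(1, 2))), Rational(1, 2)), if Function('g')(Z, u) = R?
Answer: Pow(Add(113975, Mul(I, Pow(190587, Rational(1, 2)))), Rational(1, 2)) ≈ Add(337.60, Mul(0.6466, I))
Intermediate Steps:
Function('J')(K, A) = Add(17, A) (Function('J')(K, A) = Add(-4, Add(A, 21)) = Add(-4, Add(21, A)) = Add(17, A))
R = 0 (R = Mul(30, 0) = 0)
Function('g')(Z, u) = 0
Pow(Add(Add(85583, 28392), Pow(Add(-190587, Function('g')(Function('J')(Mul(-1, -3), -7), 186)), Rational(1, 2))), Rational(1, 2)) = Pow(Add(Add(85583, 28392), Pow(Add(-190587, 0), Rational(1, 2))), Rational(1, 2)) = Pow(Add(113975, Pow(-190587, Rational(1, 2))), Rational(1, 2)) = Pow(Add(113975, Mul(I, Pow(190587, Rational(1, 2)))), Rational(1, 2))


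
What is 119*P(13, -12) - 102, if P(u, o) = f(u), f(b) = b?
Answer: 1445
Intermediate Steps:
P(u, o) = u
119*P(13, -12) - 102 = 119*13 - 102 = 1547 - 102 = 1445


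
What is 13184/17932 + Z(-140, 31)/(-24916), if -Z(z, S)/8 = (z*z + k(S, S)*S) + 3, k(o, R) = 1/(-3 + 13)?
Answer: 981595383/139623035 ≈ 7.0303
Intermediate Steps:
k(o, R) = ⅒ (k(o, R) = 1/10 = ⅒)
Z(z, S) = -24 - 8*z² - 4*S/5 (Z(z, S) = -8*((z*z + S/10) + 3) = -8*((z² + S/10) + 3) = -8*(3 + z² + S/10) = -24 - 8*z² - 4*S/5)
13184/17932 + Z(-140, 31)/(-24916) = 13184/17932 + (-24 - 8*(-140)² - ⅘*31)/(-24916) = 13184*(1/17932) + (-24 - 8*19600 - 124/5)*(-1/24916) = 3296/4483 + (-24 - 156800 - 124/5)*(-1/24916) = 3296/4483 - 784244/5*(-1/24916) = 3296/4483 + 196061/31145 = 981595383/139623035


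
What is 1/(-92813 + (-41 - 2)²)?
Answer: -1/90964 ≈ -1.0993e-5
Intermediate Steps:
1/(-92813 + (-41 - 2)²) = 1/(-92813 + (-43)²) = 1/(-92813 + 1849) = 1/(-90964) = -1/90964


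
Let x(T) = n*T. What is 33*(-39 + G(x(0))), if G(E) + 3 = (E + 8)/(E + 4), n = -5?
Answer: -1320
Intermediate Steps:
x(T) = -5*T
G(E) = -3 + (8 + E)/(4 + E) (G(E) = -3 + (E + 8)/(E + 4) = -3 + (8 + E)/(4 + E))
33*(-39 + G(x(0))) = 33*(-39 + 2*(-2 - (-5)*0)/(4 - 5*0)) = 33*(-39 + 2*(-2 - 1*0)/(4 + 0)) = 33*(-39 + 2*(-2 + 0)/4) = 33*(-39 + 2*(1/4)*(-2)) = 33*(-39 - 1) = 33*(-40) = -1320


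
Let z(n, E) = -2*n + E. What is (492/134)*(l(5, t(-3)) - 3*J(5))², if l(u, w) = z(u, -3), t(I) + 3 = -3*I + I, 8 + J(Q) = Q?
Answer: 3936/67 ≈ 58.746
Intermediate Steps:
J(Q) = -8 + Q
t(I) = -3 - 2*I (t(I) = -3 + (-3*I + I) = -3 - 2*I)
z(n, E) = E - 2*n
l(u, w) = -3 - 2*u
(492/134)*(l(5, t(-3)) - 3*J(5))² = (492/134)*((-3 - 2*5) - 3*(-8 + 5))² = (492*(1/134))*((-3 - 10) - 3*(-3))² = 246*(-13 + 9)²/67 = (246/67)*(-4)² = (246/67)*16 = 3936/67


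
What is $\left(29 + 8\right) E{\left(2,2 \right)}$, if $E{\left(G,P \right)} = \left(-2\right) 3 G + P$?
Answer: $-370$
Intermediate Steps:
$E{\left(G,P \right)} = P - 6 G$ ($E{\left(G,P \right)} = - 6 G + P = P - 6 G$)
$\left(29 + 8\right) E{\left(2,2 \right)} = \left(29 + 8\right) \left(2 - 12\right) = 37 \left(2 - 12\right) = 37 \left(-10\right) = -370$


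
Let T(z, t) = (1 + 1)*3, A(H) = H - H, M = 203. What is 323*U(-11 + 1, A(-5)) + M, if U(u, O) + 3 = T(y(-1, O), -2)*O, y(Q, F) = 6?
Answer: -766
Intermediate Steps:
A(H) = 0
T(z, t) = 6 (T(z, t) = 2*3 = 6)
U(u, O) = -3 + 6*O
323*U(-11 + 1, A(-5)) + M = 323*(-3 + 6*0) + 203 = 323*(-3 + 0) + 203 = 323*(-3) + 203 = -969 + 203 = -766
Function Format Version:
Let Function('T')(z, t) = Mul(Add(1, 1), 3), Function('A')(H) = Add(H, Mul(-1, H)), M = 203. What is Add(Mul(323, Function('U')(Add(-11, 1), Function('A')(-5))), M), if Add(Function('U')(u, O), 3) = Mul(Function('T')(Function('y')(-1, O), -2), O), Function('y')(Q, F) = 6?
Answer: -766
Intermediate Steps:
Function('A')(H) = 0
Function('T')(z, t) = 6 (Function('T')(z, t) = Mul(2, 3) = 6)
Function('U')(u, O) = Add(-3, Mul(6, O))
Add(Mul(323, Function('U')(Add(-11, 1), Function('A')(-5))), M) = Add(Mul(323, Add(-3, Mul(6, 0))), 203) = Add(Mul(323, Add(-3, 0)), 203) = Add(Mul(323, -3), 203) = Add(-969, 203) = -766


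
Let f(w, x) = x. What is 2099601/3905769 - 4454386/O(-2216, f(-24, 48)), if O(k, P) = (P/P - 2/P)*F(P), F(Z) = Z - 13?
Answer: -19883122661391/149721145 ≈ -1.3280e+5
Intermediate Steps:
F(Z) = -13 + Z
O(k, P) = (1 - 2/P)*(-13 + P) (O(k, P) = (P/P - 2/P)*(-13 + P) = (1 - 2/P)*(-13 + P))
2099601/3905769 - 4454386/O(-2216, f(-24, 48)) = 2099601/3905769 - 4454386/(-15 + 48 + 26/48) = 2099601*(1/3905769) - 4454386/(-15 + 48 + 26*(1/48)) = 99981/185989 - 4454386/(-15 + 48 + 13/24) = 99981/185989 - 4454386/805/24 = 99981/185989 - 4454386*24/805 = 99981/185989 - 106905264/805 = -19883122661391/149721145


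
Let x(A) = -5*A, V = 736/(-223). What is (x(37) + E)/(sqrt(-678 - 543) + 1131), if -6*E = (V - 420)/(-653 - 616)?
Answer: -59228578591/362331461034 + 157104983*I*sqrt(1221)/1086994383102 ≈ -0.16347 + 0.0050503*I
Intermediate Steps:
V = -736/223 (V = 736*(-1/223) = -736/223 ≈ -3.3004)
E = -47198/848961 (E = -(-736/223 - 420)/(6*(-653 - 616)) = -(-47198)/(669*(-1269)) = -(-47198)*(-1)/(669*1269) = -1/6*94396/282987 = -47198/848961 ≈ -0.055595)
(x(37) + E)/(sqrt(-678 - 543) + 1131) = (-5*37 - 47198/848961)/(sqrt(-678 - 543) + 1131) = (-185 - 47198/848961)/(sqrt(-1221) + 1131) = -157104983/(848961*(I*sqrt(1221) + 1131)) = -157104983/(848961*(1131 + I*sqrt(1221)))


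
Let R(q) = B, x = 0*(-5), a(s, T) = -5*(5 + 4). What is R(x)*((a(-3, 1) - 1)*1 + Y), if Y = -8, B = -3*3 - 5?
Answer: 756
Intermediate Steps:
B = -14 (B = -9 - 5 = -14)
a(s, T) = -45 (a(s, T) = -5*9 = -45)
x = 0
R(q) = -14
R(x)*((a(-3, 1) - 1)*1 + Y) = -14*((-45 - 1)*1 - 8) = -14*(-46*1 - 8) = -14*(-46 - 8) = -14*(-54) = 756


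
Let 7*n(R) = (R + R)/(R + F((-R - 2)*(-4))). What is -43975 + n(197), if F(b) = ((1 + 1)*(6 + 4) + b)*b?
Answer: -200004060331/4548131 ≈ -43975.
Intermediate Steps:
F(b) = b*(20 + b) (F(b) = (2*10 + b)*b = (20 + b)*b = b*(20 + b))
n(R) = 2*R/(7*(R + (8 + 4*R)*(28 + 4*R))) (n(R) = ((R + R)/(R + ((-R - 2)*(-4))*(20 + (-R - 2)*(-4))))/7 = ((2*R)/(R + ((-2 - R)*(-4))*(20 + (-2 - R)*(-4))))/7 = ((2*R)/(R + (8 + 4*R)*(20 + (8 + 4*R))))/7 = ((2*R)/(R + (8 + 4*R)*(28 + 4*R)))/7 = (2*R/(R + (8 + 4*R)*(28 + 4*R)))/7 = 2*R/(7*(R + (8 + 4*R)*(28 + 4*R))))
-43975 + n(197) = -43975 + (2/7)*197/(224 + 16*197² + 145*197) = -43975 + (2/7)*197/(224 + 16*38809 + 28565) = -43975 + (2/7)*197/(224 + 620944 + 28565) = -43975 + (2/7)*197/649733 = -43975 + (2/7)*197*(1/649733) = -43975 + 394/4548131 = -200004060331/4548131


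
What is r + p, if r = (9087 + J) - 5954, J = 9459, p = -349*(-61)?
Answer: 33881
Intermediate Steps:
p = 21289
r = 12592 (r = (9087 + 9459) - 5954 = 18546 - 5954 = 12592)
r + p = 12592 + 21289 = 33881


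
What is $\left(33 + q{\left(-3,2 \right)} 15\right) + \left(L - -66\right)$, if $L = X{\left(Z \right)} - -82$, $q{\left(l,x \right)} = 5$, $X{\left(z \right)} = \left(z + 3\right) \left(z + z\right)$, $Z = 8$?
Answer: $432$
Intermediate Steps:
$X{\left(z \right)} = 2 z \left(3 + z\right)$ ($X{\left(z \right)} = \left(3 + z\right) 2 z = 2 z \left(3 + z\right)$)
$L = 258$ ($L = 2 \cdot 8 \left(3 + 8\right) - -82 = 2 \cdot 8 \cdot 11 + 82 = 176 + 82 = 258$)
$\left(33 + q{\left(-3,2 \right)} 15\right) + \left(L - -66\right) = \left(33 + 5 \cdot 15\right) + \left(258 - -66\right) = \left(33 + 75\right) + \left(258 + 66\right) = 108 + 324 = 432$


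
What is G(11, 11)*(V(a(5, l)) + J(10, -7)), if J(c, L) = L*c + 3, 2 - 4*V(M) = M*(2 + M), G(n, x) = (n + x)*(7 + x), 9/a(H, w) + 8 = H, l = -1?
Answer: -26631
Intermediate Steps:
a(H, w) = 9/(-8 + H)
G(n, x) = (7 + x)*(n + x)
V(M) = ½ - M*(2 + M)/4
J(c, L) = 3 + L*c
G(11, 11)*(V(a(5, l)) + J(10, -7)) = (11² + 7*11 + 7*11 + 11*11)*((½ - 9/(2*(-8 + 5)) - 81/(-8 + 5)²/4) + (3 - 7*10)) = (121 + 77 + 77 + 121)*((½ - 9/(2*(-3)) - (9/(-3))²/4) + (3 - 70)) = 396*((½ - 9*(-1)/(2*3) - (9*(-⅓))²/4) - 67) = 396*((½ - ½*(-3) - ¼*(-3)²) - 67) = 396*((½ + 3/2 - ¼*9) - 67) = 396*((½ + 3/2 - 9/4) - 67) = 396*(-¼ - 67) = 396*(-269/4) = -26631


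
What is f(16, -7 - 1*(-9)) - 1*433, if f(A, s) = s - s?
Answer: -433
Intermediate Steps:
f(A, s) = 0
f(16, -7 - 1*(-9)) - 1*433 = 0 - 1*433 = 0 - 433 = -433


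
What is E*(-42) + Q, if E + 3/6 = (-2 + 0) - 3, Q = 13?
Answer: 244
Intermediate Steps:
E = -11/2 (E = -1/2 + ((-2 + 0) - 3) = -1/2 + (-2 - 3) = -1/2 - 5 = -11/2 ≈ -5.5000)
E*(-42) + Q = -11/2*(-42) + 13 = 231 + 13 = 244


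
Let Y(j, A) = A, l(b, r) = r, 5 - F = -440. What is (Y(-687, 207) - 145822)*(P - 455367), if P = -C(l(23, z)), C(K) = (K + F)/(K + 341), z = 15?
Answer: 5901452393470/89 ≈ 6.6308e+10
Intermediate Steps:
F = 445 (F = 5 - 1*(-440) = 5 + 440 = 445)
C(K) = (445 + K)/(341 + K) (C(K) = (K + 445)/(K + 341) = (445 + K)/(341 + K))
P = -115/89 (P = -(445 + 15)/(341 + 15) = -460/356 = -1*115/89 = -115/89 ≈ -1.2921)
(Y(-687, 207) - 145822)*(P - 455367) = (207 - 145822)*(-115/89 - 455367) = -145615*(-40527778/89) = 5901452393470/89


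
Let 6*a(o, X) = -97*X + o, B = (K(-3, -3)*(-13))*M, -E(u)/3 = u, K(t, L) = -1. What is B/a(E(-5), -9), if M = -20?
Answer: -65/37 ≈ -1.7568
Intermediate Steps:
E(u) = -3*u
B = -260 (B = -1*(-13)*(-20) = 13*(-20) = -260)
a(o, X) = -97*X/6 + o/6 (a(o, X) = (-97*X + o)/6 = (o - 97*X)/6 = -97*X/6 + o/6)
B/a(E(-5), -9) = -260/(-97/6*(-9) + (-3*(-5))/6) = -260/(291/2 + (⅙)*15) = -260/(291/2 + 5/2) = -260/148 = -260*1/148 = -65/37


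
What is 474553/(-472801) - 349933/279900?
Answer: -298276057033/132336999900 ≈ -2.2539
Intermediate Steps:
474553/(-472801) - 349933/279900 = 474553*(-1/472801) - 349933*1/279900 = -474553/472801 - 349933/279900 = -298276057033/132336999900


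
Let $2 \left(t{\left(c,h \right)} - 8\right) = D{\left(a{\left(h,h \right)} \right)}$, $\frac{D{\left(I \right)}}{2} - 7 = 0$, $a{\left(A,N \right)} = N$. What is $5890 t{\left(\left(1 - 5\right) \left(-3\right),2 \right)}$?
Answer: $88350$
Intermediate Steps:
$D{\left(I \right)} = 14$ ($D{\left(I \right)} = 14 + 2 \cdot 0 = 14 + 0 = 14$)
$t{\left(c,h \right)} = 15$ ($t{\left(c,h \right)} = 8 + \frac{1}{2} \cdot 14 = 8 + 7 = 15$)
$5890 t{\left(\left(1 - 5\right) \left(-3\right),2 \right)} = 5890 \cdot 15 = 88350$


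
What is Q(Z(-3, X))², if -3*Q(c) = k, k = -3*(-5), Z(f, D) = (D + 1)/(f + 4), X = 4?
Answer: 25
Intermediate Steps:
Z(f, D) = (1 + D)/(4 + f)
k = 15
Q(c) = -5 (Q(c) = -⅓*15 = -5)
Q(Z(-3, X))² = (-5)² = 25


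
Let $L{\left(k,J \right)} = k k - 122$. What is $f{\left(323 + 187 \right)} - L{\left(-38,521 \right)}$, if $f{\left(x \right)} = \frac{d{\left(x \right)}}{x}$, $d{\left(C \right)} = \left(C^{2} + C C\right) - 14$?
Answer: $- \frac{77017}{255} \approx -302.03$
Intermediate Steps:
$d{\left(C \right)} = -14 + 2 C^{2}$ ($d{\left(C \right)} = \left(C^{2} + C^{2}\right) - 14 = 2 C^{2} - 14 = -14 + 2 C^{2}$)
$L{\left(k,J \right)} = -122 + k^{2}$ ($L{\left(k,J \right)} = k^{2} - 122 = -122 + k^{2}$)
$f{\left(x \right)} = \frac{-14 + 2 x^{2}}{x}$
$f{\left(323 + 187 \right)} - L{\left(-38,521 \right)} = \left(- \frac{14}{323 + 187} + 2 \left(323 + 187\right)\right) - \left(-122 + \left(-38\right)^{2}\right) = \left(- \frac{14}{510} + 2 \cdot 510\right) - \left(-122 + 1444\right) = \left(\left(-14\right) \frac{1}{510} + 1020\right) - 1322 = \left(- \frac{7}{255} + 1020\right) - 1322 = \frac{260093}{255} - 1322 = - \frac{77017}{255}$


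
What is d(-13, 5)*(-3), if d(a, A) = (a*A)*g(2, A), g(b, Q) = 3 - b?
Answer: 195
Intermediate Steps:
d(a, A) = A*a (d(a, A) = (a*A)*(3 - 1*2) = (A*a)*(3 - 2) = (A*a)*1 = A*a)
d(-13, 5)*(-3) = (5*(-13))*(-3) = -65*(-3) = 195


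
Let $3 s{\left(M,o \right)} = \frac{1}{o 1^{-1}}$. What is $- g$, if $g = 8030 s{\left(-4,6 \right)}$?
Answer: $- \frac{4015}{9} \approx -446.11$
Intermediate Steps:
$s{\left(M,o \right)} = \frac{1}{3 o}$ ($s{\left(M,o \right)} = \frac{1}{3 \frac{o}{1}} = \frac{1}{3 o 1} = \frac{1}{3 o}$)
$g = \frac{4015}{9}$ ($g = 8030 \frac{1}{3 \cdot 6} = 8030 \cdot \frac{1}{3} \cdot \frac{1}{6} = 8030 \cdot \frac{1}{18} = \frac{4015}{9} \approx 446.11$)
$- g = \left(-1\right) \frac{4015}{9} = - \frac{4015}{9}$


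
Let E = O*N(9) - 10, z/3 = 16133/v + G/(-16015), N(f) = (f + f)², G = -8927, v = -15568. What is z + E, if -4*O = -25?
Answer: 502024679423/249321520 ≈ 2013.6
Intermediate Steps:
N(f) = 4*f² (N(f) = (2*f)² = 4*f²)
z = -358183377/249321520 (z = 3*(16133/(-15568) - 8927/(-16015)) = 3*(16133*(-1/15568) - 8927*(-1/16015)) = 3*(-16133/15568 + 8927/16015) = 3*(-119394459/249321520) = -358183377/249321520 ≈ -1.4366)
O = 25/4 (O = -¼*(-25) = 25/4 ≈ 6.2500)
E = 2015 (E = 25*(4*9²)/4 - 10 = 25*(4*81)/4 - 10 = (25/4)*324 - 10 = 2025 - 10 = 2015)
z + E = -358183377/249321520 + 2015 = 502024679423/249321520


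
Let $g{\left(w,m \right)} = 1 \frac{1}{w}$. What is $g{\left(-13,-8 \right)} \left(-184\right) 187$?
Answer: $\frac{34408}{13} \approx 2646.8$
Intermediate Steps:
$g{\left(w,m \right)} = \frac{1}{w}$
$g{\left(-13,-8 \right)} \left(-184\right) 187 = \frac{1}{-13} \left(-184\right) 187 = \left(- \frac{1}{13}\right) \left(-184\right) 187 = \frac{184}{13} \cdot 187 = \frac{34408}{13}$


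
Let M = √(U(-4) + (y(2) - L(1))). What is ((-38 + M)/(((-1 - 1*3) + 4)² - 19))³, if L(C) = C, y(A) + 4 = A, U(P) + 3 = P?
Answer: (38 - I*√10)³/6859 ≈ 7.8338 - 1.9926*I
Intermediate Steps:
U(P) = -3 + P
y(A) = -4 + A
M = I*√10 (M = √((-3 - 4) + ((-4 + 2) - 1*1)) = √(-7 + (-2 - 1)) = √(-7 - 3) = √(-10) = I*√10 ≈ 3.1623*I)
((-38 + M)/(((-1 - 1*3) + 4)² - 19))³ = ((-38 + I*√10)/(((-1 - 1*3) + 4)² - 19))³ = ((-38 + I*√10)/(((-1 - 3) + 4)² - 19))³ = ((-38 + I*√10)/((-4 + 4)² - 19))³ = ((-38 + I*√10)/(0² - 19))³ = ((-38 + I*√10)/(0 - 19))³ = ((-38 + I*√10)/(-19))³ = ((-38 + I*√10)*(-1/19))³ = (2 - I*√10/19)³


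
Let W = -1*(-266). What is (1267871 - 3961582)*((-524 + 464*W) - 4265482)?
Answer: 11158918701802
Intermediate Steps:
W = 266
(1267871 - 3961582)*((-524 + 464*W) - 4265482) = (1267871 - 3961582)*((-524 + 464*266) - 4265482) = -2693711*((-524 + 123424) - 4265482) = -2693711*(122900 - 4265482) = -2693711*(-4142582) = 11158918701802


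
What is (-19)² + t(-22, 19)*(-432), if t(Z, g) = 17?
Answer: -6983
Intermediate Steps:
(-19)² + t(-22, 19)*(-432) = (-19)² + 17*(-432) = 361 - 7344 = -6983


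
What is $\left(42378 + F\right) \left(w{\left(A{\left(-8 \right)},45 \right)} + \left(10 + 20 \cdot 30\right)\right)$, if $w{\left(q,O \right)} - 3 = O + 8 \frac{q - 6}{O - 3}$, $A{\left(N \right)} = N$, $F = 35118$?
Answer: $50785712$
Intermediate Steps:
$w{\left(q,O \right)} = 3 + O + \frac{8 \left(-6 + q\right)}{-3 + O}$ ($w{\left(q,O \right)} = 3 + \left(O + 8 \frac{q - 6}{O - 3}\right) = 3 + \left(O + 8 \frac{-6 + q}{-3 + O}\right) = 3 + \left(O + \frac{8 \left(-6 + q\right)}{-3 + O}\right) = 3 + O + \frac{8 \left(-6 + q\right)}{-3 + O}$)
$\left(42378 + F\right) \left(w{\left(A{\left(-8 \right)},45 \right)} + \left(10 + 20 \cdot 30\right)\right) = \left(42378 + 35118\right) \left(\frac{-57 + 45^{2} + 8 \left(-8\right)}{-3 + 45} + \left(10 + 20 \cdot 30\right)\right) = 77496 \left(\frac{-57 + 2025 - 64}{42} + \left(10 + 600\right)\right) = 77496 \left(\frac{1}{42} \cdot 1904 + 610\right) = 77496 \left(\frac{136}{3} + 610\right) = 77496 \cdot \frac{1966}{3} = 50785712$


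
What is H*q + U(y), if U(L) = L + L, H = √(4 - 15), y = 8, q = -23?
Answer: 16 - 23*I*√11 ≈ 16.0 - 76.282*I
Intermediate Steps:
H = I*√11 (H = √(-11) = I*√11 ≈ 3.3166*I)
U(L) = 2*L
H*q + U(y) = (I*√11)*(-23) + 2*8 = -23*I*√11 + 16 = 16 - 23*I*√11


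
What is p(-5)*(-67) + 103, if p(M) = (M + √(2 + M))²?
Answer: -1371 + 670*I*√3 ≈ -1371.0 + 1160.5*I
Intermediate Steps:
p(-5)*(-67) + 103 = (-5 + √(2 - 5))²*(-67) + 103 = (-5 + √(-3))²*(-67) + 103 = (-5 + I*√3)²*(-67) + 103 = -67*(-5 + I*√3)² + 103 = 103 - 67*(-5 + I*√3)²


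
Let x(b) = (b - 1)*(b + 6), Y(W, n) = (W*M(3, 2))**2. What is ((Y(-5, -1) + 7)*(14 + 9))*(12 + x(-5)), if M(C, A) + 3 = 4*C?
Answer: 280416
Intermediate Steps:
M(C, A) = -3 + 4*C
Y(W, n) = 81*W**2 (Y(W, n) = (W*(-3 + 4*3))**2 = (W*(-3 + 12))**2 = (W*9)**2 = (9*W)**2 = 81*W**2)
x(b) = (-1 + b)*(6 + b)
((Y(-5, -1) + 7)*(14 + 9))*(12 + x(-5)) = ((81*(-5)**2 + 7)*(14 + 9))*(12 + (-6 + (-5)**2 + 5*(-5))) = ((81*25 + 7)*23)*(12 + (-6 + 25 - 25)) = ((2025 + 7)*23)*(12 - 6) = (2032*23)*6 = 46736*6 = 280416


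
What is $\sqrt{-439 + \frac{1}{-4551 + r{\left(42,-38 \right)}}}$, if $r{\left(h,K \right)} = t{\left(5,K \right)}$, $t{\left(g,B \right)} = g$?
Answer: $\frac{i \sqrt{9072429470}}{4546} \approx 20.952 i$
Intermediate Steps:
$r{\left(h,K \right)} = 5$
$\sqrt{-439 + \frac{1}{-4551 + r{\left(42,-38 \right)}}} = \sqrt{-439 + \frac{1}{-4551 + 5}} = \sqrt{-439 + \frac{1}{-4546}} = \sqrt{-439 - \frac{1}{4546}} = \sqrt{- \frac{1995695}{4546}} = \frac{i \sqrt{9072429470}}{4546}$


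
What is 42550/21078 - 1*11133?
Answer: -117309412/10539 ≈ -11131.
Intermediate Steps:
42550/21078 - 1*11133 = 42550*(1/21078) - 11133 = 21275/10539 - 11133 = -117309412/10539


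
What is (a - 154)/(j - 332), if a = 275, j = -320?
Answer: -121/652 ≈ -0.18558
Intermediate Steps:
(a - 154)/(j - 332) = (275 - 154)/(-320 - 332) = 121/(-652) = 121*(-1/652) = -121/652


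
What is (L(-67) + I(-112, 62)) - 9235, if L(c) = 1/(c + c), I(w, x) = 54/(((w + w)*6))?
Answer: -138599595/15008 ≈ -9235.0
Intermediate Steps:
I(w, x) = 9/(2*w) (I(w, x) = 54/(((2*w)*6)) = 54/((12*w)) = 54*(1/(12*w)) = 9/(2*w))
L(c) = 1/(2*c)
(L(-67) + I(-112, 62)) - 9235 = ((1/2)/(-67) + (9/2)/(-112)) - 9235 = ((1/2)*(-1/67) + (9/2)*(-1/112)) - 9235 = (-1/134 - 9/224) - 9235 = -715/15008 - 9235 = -138599595/15008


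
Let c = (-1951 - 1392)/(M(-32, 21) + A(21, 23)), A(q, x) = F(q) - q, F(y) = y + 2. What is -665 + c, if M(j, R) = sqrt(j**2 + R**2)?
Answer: -964879/1461 - 3343*sqrt(1465)/1461 ≈ -748.00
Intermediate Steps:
F(y) = 2 + y
M(j, R) = sqrt(R**2 + j**2)
A(q, x) = 2 (A(q, x) = (2 + q) - q = 2)
c = -3343/(2 + sqrt(1465)) (c = (-1951 - 1392)/(sqrt(21**2 + (-32)**2) + 2) = -3343/(sqrt(441 + 1024) + 2) = -3343/(sqrt(1465) + 2) = -3343/(2 + sqrt(1465)) ≈ -83.004)
-665 + c = -665 + (6686/1461 - 3343*sqrt(1465)/1461) = -964879/1461 - 3343*sqrt(1465)/1461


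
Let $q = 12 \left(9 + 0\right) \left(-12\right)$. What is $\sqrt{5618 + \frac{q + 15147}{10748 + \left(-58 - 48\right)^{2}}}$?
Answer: $\frac{\sqrt{18857381018}}{1832} \approx 74.958$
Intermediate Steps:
$q = -1296$ ($q = 12 \cdot 9 \left(-12\right) = 108 \left(-12\right) = -1296$)
$\sqrt{5618 + \frac{q + 15147}{10748 + \left(-58 - 48\right)^{2}}} = \sqrt{5618 + \frac{-1296 + 15147}{10748 + \left(-58 - 48\right)^{2}}} = \sqrt{5618 + \frac{13851}{10748 + \left(-106\right)^{2}}} = \sqrt{5618 + \frac{13851}{10748 + 11236}} = \sqrt{5618 + \frac{13851}{21984}} = \sqrt{5618 + 13851 \cdot \frac{1}{21984}} = \sqrt{5618 + \frac{4617}{7328}} = \sqrt{\frac{41173321}{7328}} = \frac{\sqrt{18857381018}}{1832}$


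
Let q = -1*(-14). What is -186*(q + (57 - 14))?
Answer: -10602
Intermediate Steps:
q = 14
-186*(q + (57 - 14)) = -186*(14 + (57 - 14)) = -186*(14 + 43) = -186*57 = -10602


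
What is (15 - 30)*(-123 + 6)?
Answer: 1755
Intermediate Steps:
(15 - 30)*(-123 + 6) = -15*(-117) = 1755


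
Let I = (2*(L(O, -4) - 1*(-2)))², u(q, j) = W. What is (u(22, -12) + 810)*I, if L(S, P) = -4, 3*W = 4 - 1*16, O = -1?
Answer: 12896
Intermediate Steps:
W = -4 (W = (4 - 1*16)/3 = (4 - 16)/3 = (⅓)*(-12) = -4)
u(q, j) = -4
I = 16 (I = (2*(-4 - 1*(-2)))² = (2*(-4 + 2))² = (2*(-2))² = (-4)² = 16)
(u(22, -12) + 810)*I = (-4 + 810)*16 = 806*16 = 12896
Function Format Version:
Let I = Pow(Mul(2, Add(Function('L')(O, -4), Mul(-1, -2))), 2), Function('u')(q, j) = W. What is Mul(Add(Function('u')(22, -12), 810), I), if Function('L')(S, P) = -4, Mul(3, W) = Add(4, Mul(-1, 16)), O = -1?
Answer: 12896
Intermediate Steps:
W = -4 (W = Mul(Rational(1, 3), Add(4, Mul(-1, 16))) = Mul(Rational(1, 3), Add(4, -16)) = Mul(Rational(1, 3), -12) = -4)
Function('u')(q, j) = -4
I = 16 (I = Pow(Mul(2, Add(-4, Mul(-1, -2))), 2) = Pow(Mul(2, Add(-4, 2)), 2) = Pow(Mul(2, -2), 2) = Pow(-4, 2) = 16)
Mul(Add(Function('u')(22, -12), 810), I) = Mul(Add(-4, 810), 16) = Mul(806, 16) = 12896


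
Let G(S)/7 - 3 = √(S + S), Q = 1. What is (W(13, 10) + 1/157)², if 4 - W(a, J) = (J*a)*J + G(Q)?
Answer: 42755421426/24649 + 2894752*√2/157 ≈ 1.7606e+6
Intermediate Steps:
G(S) = 21 + 7*√2*√S (G(S) = 21 + 7*√(S + S) = 21 + 7*√(2*S) = 21 + 7*(√2*√S) = 21 + 7*√2*√S)
W(a, J) = -17 - 7*√2 - a*J² (W(a, J) = 4 - ((J*a)*J + (21 + 7*√2*√1)) = 4 - (a*J² + (21 + 7*√2*1)) = 4 - (a*J² + (21 + 7*√2)) = 4 - (21 + 7*√2 + a*J²) = 4 + (-21 - 7*√2 - a*J²) = -17 - 7*√2 - a*J²)
(W(13, 10) + 1/157)² = ((-17 - 7*√2 - 1*13*10²) + 1/157)² = ((-17 - 7*√2 - 1*13*100) + 1/157)² = ((-17 - 7*√2 - 1300) + 1/157)² = ((-1317 - 7*√2) + 1/157)² = (-206768/157 - 7*√2)²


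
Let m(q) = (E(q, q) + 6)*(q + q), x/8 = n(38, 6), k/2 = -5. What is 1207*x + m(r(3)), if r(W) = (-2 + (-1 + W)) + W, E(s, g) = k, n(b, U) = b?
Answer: 366904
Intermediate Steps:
k = -10 (k = 2*(-5) = -10)
E(s, g) = -10
r(W) = -3 + 2*W (r(W) = (-3 + W) + W = -3 + 2*W)
x = 304 (x = 8*38 = 304)
m(q) = -8*q (m(q) = (-10 + 6)*(q + q) = -8*q)
1207*x + m(r(3)) = 1207*304 - 8*(-3 + 2*3) = 366928 - 8*(-3 + 6) = 366928 - 8*3 = 366928 - 24 = 366904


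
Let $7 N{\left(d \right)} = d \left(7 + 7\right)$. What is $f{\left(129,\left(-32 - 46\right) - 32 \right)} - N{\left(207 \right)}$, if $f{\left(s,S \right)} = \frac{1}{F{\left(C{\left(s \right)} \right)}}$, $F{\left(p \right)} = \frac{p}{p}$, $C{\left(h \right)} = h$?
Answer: $-413$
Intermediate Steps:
$F{\left(p \right)} = 1$
$N{\left(d \right)} = 2 d$ ($N{\left(d \right)} = \frac{d \left(7 + 7\right)}{7} = \frac{d 14}{7} = \frac{14 d}{7} = 2 d$)
$f{\left(s,S \right)} = 1$ ($f{\left(s,S \right)} = 1^{-1} = 1$)
$f{\left(129,\left(-32 - 46\right) - 32 \right)} - N{\left(207 \right)} = 1 - 2 \cdot 207 = 1 - 414 = -413$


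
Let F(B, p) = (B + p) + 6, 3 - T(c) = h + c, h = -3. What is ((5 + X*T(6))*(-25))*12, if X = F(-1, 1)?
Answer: -1500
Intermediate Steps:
T(c) = 6 - c (T(c) = 3 - (-3 + c) = 3 + (3 - c) = 6 - c)
F(B, p) = 6 + B + p
X = 6 (X = 6 - 1 + 1 = 6)
((5 + X*T(6))*(-25))*12 = ((5 + 6*(6 - 1*6))*(-25))*12 = ((5 + 6*(6 - 6))*(-25))*12 = ((5 + 6*0)*(-25))*12 = ((5 + 0)*(-25))*12 = (5*(-25))*12 = -125*12 = -1500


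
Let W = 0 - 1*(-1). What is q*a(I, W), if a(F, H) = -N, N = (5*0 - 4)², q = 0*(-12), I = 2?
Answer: 0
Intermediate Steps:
q = 0
W = 1 (W = 0 + 1 = 1)
N = 16 (N = (0 - 4)² = (-4)² = 16)
a(F, H) = -16 (a(F, H) = -1*16 = -16)
q*a(I, W) = 0*(-16) = 0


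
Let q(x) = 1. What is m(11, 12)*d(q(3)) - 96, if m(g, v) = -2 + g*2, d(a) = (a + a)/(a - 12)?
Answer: -1096/11 ≈ -99.636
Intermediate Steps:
d(a) = 2*a/(-12 + a) (d(a) = (2*a)/(-12 + a) = 2*a/(-12 + a))
m(g, v) = -2 + 2*g
m(11, 12)*d(q(3)) - 96 = (-2 + 2*11)*(2*1/(-12 + 1)) - 96 = (-2 + 22)*(2*1/(-11)) - 96 = 20*(2*1*(-1/11)) - 96 = 20*(-2/11) - 96 = -40/11 - 96 = -1096/11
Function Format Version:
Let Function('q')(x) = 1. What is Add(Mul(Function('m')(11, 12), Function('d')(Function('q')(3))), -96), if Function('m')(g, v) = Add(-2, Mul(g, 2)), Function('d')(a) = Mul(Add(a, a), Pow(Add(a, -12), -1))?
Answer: Rational(-1096, 11) ≈ -99.636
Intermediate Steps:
Function('d')(a) = Mul(2, a, Pow(Add(-12, a), -1)) (Function('d')(a) = Mul(Mul(2, a), Pow(Add(-12, a), -1)) = Mul(2, a, Pow(Add(-12, a), -1)))
Function('m')(g, v) = Add(-2, Mul(2, g))
Add(Mul(Function('m')(11, 12), Function('d')(Function('q')(3))), -96) = Add(Mul(Add(-2, Mul(2, 11)), Mul(2, 1, Pow(Add(-12, 1), -1))), -96) = Add(Mul(Add(-2, 22), Mul(2, 1, Pow(-11, -1))), -96) = Add(Mul(20, Mul(2, 1, Rational(-1, 11))), -96) = Add(Mul(20, Rational(-2, 11)), -96) = Add(Rational(-40, 11), -96) = Rational(-1096, 11)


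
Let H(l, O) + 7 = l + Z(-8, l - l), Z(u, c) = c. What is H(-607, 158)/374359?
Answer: -614/374359 ≈ -0.0016401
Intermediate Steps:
H(l, O) = -7 + l (H(l, O) = -7 + (l + (l - l)) = -7 + (l + 0) = -7 + l)
H(-607, 158)/374359 = (-7 - 607)/374359 = -614*1/374359 = -614/374359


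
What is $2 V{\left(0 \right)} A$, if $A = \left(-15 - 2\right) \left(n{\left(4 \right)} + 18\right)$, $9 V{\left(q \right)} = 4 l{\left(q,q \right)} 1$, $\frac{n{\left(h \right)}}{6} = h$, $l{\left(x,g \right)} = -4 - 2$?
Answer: $3808$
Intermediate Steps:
$l{\left(x,g \right)} = -6$ ($l{\left(x,g \right)} = -4 - 2 = -6$)
$n{\left(h \right)} = 6 h$
$V{\left(q \right)} = - \frac{8}{3}$ ($V{\left(q \right)} = \frac{4 \left(-6\right) 1}{9} = \frac{\left(-24\right) 1}{9} = \frac{1}{9} \left(-24\right) = - \frac{8}{3}$)
$A = -714$ ($A = \left(-15 - 2\right) \left(6 \cdot 4 + 18\right) = - 17 \left(24 + 18\right) = \left(-17\right) 42 = -714$)
$2 V{\left(0 \right)} A = 2 \left(- \frac{8}{3}\right) \left(-714\right) = \left(- \frac{16}{3}\right) \left(-714\right) = 3808$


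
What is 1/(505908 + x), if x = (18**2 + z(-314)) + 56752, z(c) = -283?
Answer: 1/562701 ≈ 1.7771e-6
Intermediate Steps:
x = 56793 (x = (18**2 - 283) + 56752 = (324 - 283) + 56752 = 41 + 56752 = 56793)
1/(505908 + x) = 1/(505908 + 56793) = 1/562701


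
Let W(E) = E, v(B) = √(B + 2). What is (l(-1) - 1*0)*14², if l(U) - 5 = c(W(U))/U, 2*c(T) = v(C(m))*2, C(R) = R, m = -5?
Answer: 980 - 196*I*√3 ≈ 980.0 - 339.48*I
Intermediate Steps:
v(B) = √(2 + B)
c(T) = I*√3 (c(T) = (√(2 - 5)*2)/2 = (√(-3)*2)/2 = ((I*√3)*2)/2 = (2*I*√3)/2 = I*√3)
l(U) = 5 + I*√3/U (l(U) = 5 + (I*√3)/U = 5 + I*√3/U)
(l(-1) - 1*0)*14² = ((5 + I*√3/(-1)) - 1*0)*14² = ((5 + I*√3*(-1)) + 0)*196 = ((5 - I*√3) + 0)*196 = (5 - I*√3)*196 = 980 - 196*I*√3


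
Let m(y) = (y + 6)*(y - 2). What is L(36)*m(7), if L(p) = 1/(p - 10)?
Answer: 5/2 ≈ 2.5000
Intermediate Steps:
L(p) = 1/(-10 + p)
m(y) = (-2 + y)*(6 + y) (m(y) = (6 + y)*(-2 + y) = (-2 + y)*(6 + y))
L(36)*m(7) = (-12 + 7² + 4*7)/(-10 + 36) = (-12 + 49 + 28)/26 = (1/26)*65 = 5/2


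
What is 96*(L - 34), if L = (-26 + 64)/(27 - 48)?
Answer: -24064/7 ≈ -3437.7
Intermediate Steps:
L = -38/21 (L = 38/(-21) = 38*(-1/21) = -38/21 ≈ -1.8095)
96*(L - 34) = 96*(-38/21 - 34) = 96*(-752/21) = -24064/7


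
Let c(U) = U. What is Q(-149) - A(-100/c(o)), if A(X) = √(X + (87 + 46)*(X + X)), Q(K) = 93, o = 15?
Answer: 93 - 2*I*√445 ≈ 93.0 - 42.19*I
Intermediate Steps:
A(X) = √267*√X (A(X) = √(X + 133*(2*X)) = √(X + 266*X) = √(267*X) = √267*√X)
Q(-149) - A(-100/c(o)) = 93 - √267*√(-100/15) = 93 - √267*√(-100*1/15) = 93 - √267*√(-20/3) = 93 - √267*2*I*√15/3 = 93 - 2*I*√445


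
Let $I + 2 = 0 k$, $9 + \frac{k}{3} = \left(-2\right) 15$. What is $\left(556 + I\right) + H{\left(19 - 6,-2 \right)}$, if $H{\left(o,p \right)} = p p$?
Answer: $558$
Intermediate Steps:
$H{\left(o,p \right)} = p^{2}$
$k = -117$ ($k = -27 + 3 \left(\left(-2\right) 15\right) = -27 + 3 \left(-30\right) = -27 - 90 = -117$)
$I = -2$ ($I = -2 + 0 \left(-117\right) = -2 + 0 = -2$)
$\left(556 + I\right) + H{\left(19 - 6,-2 \right)} = \left(556 - 2\right) + \left(-2\right)^{2} = 554 + 4 = 558$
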